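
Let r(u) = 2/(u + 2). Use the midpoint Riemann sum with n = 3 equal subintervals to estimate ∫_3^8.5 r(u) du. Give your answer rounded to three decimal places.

1.475

Δu = (8.5 − 3)/3 = 11/6.
Midpoints: 47/12, 5.75, 91/12.
r(47/12) = 24/71, r(5.75) = 8/31, r(91/12) = 24/115.
Sum = Δu · [r(47/12) + r(5.75) + r(91/12)].
Sum ≈ 1.475.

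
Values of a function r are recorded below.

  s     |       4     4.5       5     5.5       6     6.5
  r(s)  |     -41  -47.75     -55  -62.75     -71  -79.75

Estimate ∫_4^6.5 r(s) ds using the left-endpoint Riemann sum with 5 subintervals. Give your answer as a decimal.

Δs = 0.5.
Sum = 0.5·[(-41) + (-47.75) + (-55) + (-62.75) + (-71)] = -138.75.

-138.75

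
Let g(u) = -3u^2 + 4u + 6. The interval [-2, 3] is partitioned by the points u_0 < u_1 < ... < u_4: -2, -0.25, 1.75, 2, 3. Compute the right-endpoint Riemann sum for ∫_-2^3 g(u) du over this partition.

7.546875

Subinterval widths: 1.75, 2, 0.25, 1.
Right endpoints: -0.25, 1.75, 2, 3.
g(-0.25) = 4.8125, g(1.75) = 3.8125, g(2) = 2, g(3) = -9.
Sum = Σ Δu_i · g(u_i).
Sum = 7.546875.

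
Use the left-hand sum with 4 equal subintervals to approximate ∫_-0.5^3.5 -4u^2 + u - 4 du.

-48

Δu = (3.5 − (-0.5))/4 = 1.
Left endpoints: -0.5, 0.5, 1.5, 2.5.
f(-0.5) = -5.5, f(0.5) = -4.5, f(1.5) = -11.5, f(2.5) = -26.5.
Sum = Δu · [f(-0.5) + f(0.5) + f(1.5) + f(2.5)].
Sum = -48.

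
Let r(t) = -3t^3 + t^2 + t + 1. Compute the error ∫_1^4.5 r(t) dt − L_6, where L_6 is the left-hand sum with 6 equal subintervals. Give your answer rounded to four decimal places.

-67.5097

Exact integral: ∫_1^4.5 r(t) dt ≈ -263.630208.
L_6 ≈ -196.120515.
Error ≈ -263.630208 − (-196.120515) ≈ -67.5097.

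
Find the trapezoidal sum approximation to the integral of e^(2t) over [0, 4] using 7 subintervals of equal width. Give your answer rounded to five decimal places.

1648.72956

Δt = (4 − 0)/7 = 4/7.
f(0) ≈ 1.00000, f(4/7) ≈ 3.13571, f(8/7) ≈ 9.83271, f(12/7) ≈ 30.83256, f(16/7) ≈ 96.68213, f(20/7) ≈ 303.16758, f(24/7) ≈ 950.64705, f(4) ≈ 2980.95799.
T_7 = (Δt/2)·[f(t_0) + 2f(t_1) + ... + 2f(t_{6}) + f(t_7)].
Sum ≈ 1648.72956.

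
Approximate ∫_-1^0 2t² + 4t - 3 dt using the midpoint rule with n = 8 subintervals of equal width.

Δt = (0 − (-1))/8 = 0.125.
Midpoints: -0.9375, -0.8125, -0.6875, -0.5625, -0.4375, -0.3125, -0.1875, -0.0625.
f(-0.9375) = -4.9921875, f(-0.8125) = -4.9296875, f(-0.6875) = -4.8046875, f(-0.5625) = -4.6171875, f(-0.4375) = -4.3671875, f(-0.3125) = -4.0546875, f(-0.1875) = -3.6796875, f(-0.0625) = -3.2421875.
Sum = Δt · [f(-0.9375) + f(-0.8125) + f(-0.6875) + ...].
Sum = -4.3359375.

-4.3359375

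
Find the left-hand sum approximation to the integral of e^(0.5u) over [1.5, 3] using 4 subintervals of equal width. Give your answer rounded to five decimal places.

Δu = (3 − 1.5)/4 = 0.375.
Left endpoints: 1.5, 1.875, 2.25, 2.625.
f(1.5) ≈ 2.11700, f(1.875) ≈ 2.55359, f(2.25) ≈ 3.08022, f(2.625) ≈ 3.71545.
Sum = Δu · [f(1.5) + f(1.875) + f(2.25) + f(2.625)].
Sum ≈ 4.29985.

4.29985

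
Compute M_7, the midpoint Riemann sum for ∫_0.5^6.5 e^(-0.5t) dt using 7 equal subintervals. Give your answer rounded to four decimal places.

1.4688

Δt = (6.5 − 0.5)/7 = 6/7.
Midpoints: 13/14, 25/14, 37/14, 3.5, 61/14, 73/14, 85/14.
f(13/14) ≈ 0.6286, f(25/14) ≈ 0.4095, f(37/14) ≈ 0.2668, f(3.5) ≈ 0.1738, f(61/14) ≈ 0.1132, f(73/14) ≈ 0.0737, f(85/14) ≈ 0.0480.
Sum = Δt · [f(13/14) + f(25/14) + f(37/14) + ...].
Sum ≈ 1.4688.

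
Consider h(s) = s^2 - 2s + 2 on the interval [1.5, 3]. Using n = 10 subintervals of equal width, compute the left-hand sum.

Δs = (3 − 1.5)/10 = 0.15.
Left endpoints: 1.5, 1.65, 1.8, 1.95, 2.1, 2.25, 2.4, 2.55, 2.7, 2.85.
h(1.5) = 1.25, h(1.65) = 1.4225, h(1.8) = 1.64, h(1.95) = 1.9025, h(2.1) = 2.21, h(2.25) = 2.5625, h(2.4) = 2.96, h(2.55) = 3.4025, h(2.7) = 3.89, h(2.85) = 4.4225.
Sum = Δs · [h(1.5) + h(1.65) + h(1.8) + ...].
Sum = 3.849375.

3.849375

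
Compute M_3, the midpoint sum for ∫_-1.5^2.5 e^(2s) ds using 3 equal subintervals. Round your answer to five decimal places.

Δs = (2.5 − (-1.5))/3 = 4/3.
Midpoints: -5/6, 0.5, 11/6.
f(-5/6) ≈ 0.18888, f(0.5) ≈ 2.71828, f(11/6) ≈ 39.12128.
Sum = Δs · [f(-5/6) + f(0.5) + f(11/6)].
Sum ≈ 56.03792.

56.03792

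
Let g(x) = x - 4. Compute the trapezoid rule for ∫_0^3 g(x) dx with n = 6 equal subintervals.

-7.5

Δx = (3 − 0)/6 = 0.5.
g(0) = -4, g(0.5) = -3.5, g(1) = -3, g(1.5) = -2.5, g(2) = -2, g(2.5) = -1.5, g(3) = -1.
T_6 = (Δx/2)·[g(x_0) + 2g(x_1) + ... + 2g(x_{5}) + g(x_6)].
Sum = -7.5.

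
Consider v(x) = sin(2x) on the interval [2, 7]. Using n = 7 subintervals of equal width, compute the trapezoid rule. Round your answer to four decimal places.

Δx = (7 − 2)/7 = 5/7.
v(2) ≈ -0.7568, v(19/7) ≈ -0.7543, v(24/7) ≈ 0.5430, v(29/7) ≈ 0.9082, v(34/7) ≈ -0.2855, v(39/7) ≈ -0.9892, v(44/7) ≈ 0.0051, v(7) ≈ 0.9906.
T_7 = (Δx/2)·[v(x_0) + 2v(x_1) + ... + 2v(x_{6}) + v(x_7)].
Sum ≈ -0.3256.

-0.3256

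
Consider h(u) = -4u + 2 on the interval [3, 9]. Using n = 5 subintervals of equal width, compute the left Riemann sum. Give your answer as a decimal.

-117.6

Δu = (9 − 3)/5 = 1.2.
Left endpoints: 3, 4.2, 5.4, 6.6, 7.8.
h(3) = -10, h(4.2) = -14.8, h(5.4) = -19.6, h(6.6) = -24.4, h(7.8) = -29.2.
Sum = Δu · [h(3) + h(4.2) + h(5.4) + h(6.6) + h(7.8)].
Sum = -117.6.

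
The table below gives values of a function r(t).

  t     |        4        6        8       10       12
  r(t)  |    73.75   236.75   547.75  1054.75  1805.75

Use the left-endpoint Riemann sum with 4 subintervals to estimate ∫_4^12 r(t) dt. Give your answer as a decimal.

3826

Δt = 2.
Sum = 2·[73.75 + 236.75 + 547.75 + 1054.75] = 3826.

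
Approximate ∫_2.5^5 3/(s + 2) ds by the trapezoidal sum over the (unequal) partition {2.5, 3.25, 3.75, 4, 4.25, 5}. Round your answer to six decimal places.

1.328509

Subinterval widths: 0.75, 0.5, 0.25, 0.25, 0.75.
f(2.5) = 2/3, f(3.25) = 4/7, f(3.75) = 12/23, f(4) = 0.5, f(4.25) = 0.48, f(5) = 3/7.
On each subinterval the trapezoid contributes (Δs_i/2)·[f(s_{i-1}) + f(s_i)].
Sum ≈ 1.328509.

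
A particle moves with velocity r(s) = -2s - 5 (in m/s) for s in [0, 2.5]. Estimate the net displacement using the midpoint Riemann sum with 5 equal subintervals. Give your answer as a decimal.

-18.75

Δs = (2.5 − 0)/5 = 0.5.
Midpoints: 0.25, 0.75, 1.25, 1.75, 2.25.
r(0.25) = -5.5, r(0.75) = -6.5, r(1.25) = -7.5, r(1.75) = -8.5, r(2.25) = -9.5.
Sum = Δs · [r(0.25) + r(0.75) + r(1.25) + r(1.75) + r(2.25)].
Sum = -18.75.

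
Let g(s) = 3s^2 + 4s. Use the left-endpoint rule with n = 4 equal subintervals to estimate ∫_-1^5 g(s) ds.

Δs = (5 − (-1))/4 = 1.5.
Left endpoints: -1, 0.5, 2, 3.5.
g(-1) = -1, g(0.5) = 2.75, g(2) = 20, g(3.5) = 50.75.
Sum = Δs · [g(-1) + g(0.5) + g(2) + g(3.5)].
Sum = 108.75.

108.75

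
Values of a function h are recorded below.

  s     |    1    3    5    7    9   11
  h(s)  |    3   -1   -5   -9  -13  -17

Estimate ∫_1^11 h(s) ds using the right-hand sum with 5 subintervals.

Δs = 2.
Sum = 2·[(-1) + (-5) + (-9) + (-13) + (-17)] = -90.

-90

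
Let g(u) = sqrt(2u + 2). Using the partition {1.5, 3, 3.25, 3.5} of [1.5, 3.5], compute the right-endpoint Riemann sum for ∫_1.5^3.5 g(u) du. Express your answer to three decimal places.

Subinterval widths: 1.5, 0.25, 0.25.
Right endpoints: 3, 3.25, 3.5.
g(3) ≈ 2.828, g(3.25) ≈ 2.915, g(3.5) ≈ 3.000.
Sum = Σ Δu_i · g(u_i).
Sum ≈ 5.722.

5.722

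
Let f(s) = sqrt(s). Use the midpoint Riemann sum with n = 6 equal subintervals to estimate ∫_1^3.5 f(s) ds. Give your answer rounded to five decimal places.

3.70027

Δs = (3.5 − 1)/6 = 5/12.
Midpoints: 29/24, 1.625, 49/24, 59/24, 2.875, 79/24.
f(29/24) ≈ 1.09924, f(1.625) ≈ 1.27475, f(49/24) ≈ 1.42887, f(59/24) ≈ 1.56791, f(2.875) ≈ 1.69558, f(79/24) ≈ 1.81430.
Sum = Δs · [f(29/24) + f(1.625) + f(49/24) + ...].
Sum ≈ 3.70027.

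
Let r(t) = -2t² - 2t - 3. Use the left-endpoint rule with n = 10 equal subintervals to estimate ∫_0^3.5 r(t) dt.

-45.96375

Δt = (3.5 − 0)/10 = 0.35.
Left endpoints: 0, 0.35, 0.7, 1.05, 1.4, 1.75, 2.1, 2.45, 2.8, 3.15.
r(0) = -3, r(0.35) = -3.945, r(0.7) = -5.38, r(1.05) = -7.305, r(1.4) = -9.72, r(1.75) = -12.625, r(2.1) = -16.02, r(2.45) = -19.905, r(2.8) = -24.28, r(3.15) = -29.145.
Sum = Δt · [r(0) + r(0.35) + r(0.7) + ...].
Sum = -45.96375.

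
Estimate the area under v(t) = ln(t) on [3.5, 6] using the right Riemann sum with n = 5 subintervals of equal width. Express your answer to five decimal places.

3.99816

Δt = (6 − 3.5)/5 = 0.5.
Right endpoints: 4, 4.5, 5, 5.5, 6.
v(4) ≈ 1.38629, v(4.5) ≈ 1.50408, v(5) ≈ 1.60944, v(5.5) ≈ 1.70475, v(6) ≈ 1.79176.
Sum = Δt · [v(4) + v(4.5) + v(5) + v(5.5) + v(6)].
Sum ≈ 3.99816.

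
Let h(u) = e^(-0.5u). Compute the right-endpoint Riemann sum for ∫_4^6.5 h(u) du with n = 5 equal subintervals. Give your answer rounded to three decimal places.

Δu = (6.5 − 4)/5 = 0.5.
Right endpoints: 4.5, 5, 5.5, 6, 6.5.
h(4.5) ≈ 0.105, h(5) ≈ 0.082, h(5.5) ≈ 0.064, h(6) ≈ 0.050, h(6.5) ≈ 0.039.
Sum = Δu · [h(4.5) + h(5) + h(5.5) + h(6) + h(6.5)].
Sum ≈ 0.170.

0.170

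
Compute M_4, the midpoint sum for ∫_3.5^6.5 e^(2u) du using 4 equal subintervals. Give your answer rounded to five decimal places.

201253.09159

Δu = (6.5 − 3.5)/4 = 0.75.
Midpoints: 3.875, 4.625, 5.375, 6.125.
f(3.875) ≈ 2321.57241, f(4.625) ≈ 10404.56572, f(5.375) ≈ 46630.02845, f(6.125) ≈ 208981.28887.
Sum = Δu · [f(3.875) + f(4.625) + f(5.375) + f(6.125)].
Sum ≈ 201253.09159.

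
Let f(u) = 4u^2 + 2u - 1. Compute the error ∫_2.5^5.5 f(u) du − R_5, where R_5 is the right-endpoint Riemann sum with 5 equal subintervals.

Exact integral: ∫_2.5^5.5 f(u) du = 222.
R_5 = 253.32.
Error = 222 − 253.32 = -31.32.

-31.32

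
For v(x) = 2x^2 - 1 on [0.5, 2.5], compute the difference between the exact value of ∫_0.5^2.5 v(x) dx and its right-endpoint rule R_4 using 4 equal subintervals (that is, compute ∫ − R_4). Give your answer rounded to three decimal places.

Exact integral: ∫_0.5^2.5 v(x) dx ≈ 8.33333.
R_4 = 11.5.
Error ≈ 8.33333 − 11.5 ≈ -3.167.

-3.167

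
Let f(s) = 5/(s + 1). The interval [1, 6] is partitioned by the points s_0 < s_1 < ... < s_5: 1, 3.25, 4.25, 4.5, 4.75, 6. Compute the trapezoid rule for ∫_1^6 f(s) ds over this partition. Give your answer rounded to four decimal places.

6.6454

Subinterval widths: 2.25, 1, 0.25, 0.25, 1.25.
f(1) = 2.5, f(3.25) = 20/17, f(4.25) = 20/21, f(4.5) = 10/11, f(4.75) = 20/23, f(6) = 5/7.
On each subinterval the trapezoid contributes (Δs_i/2)·[f(s_{i-1}) + f(s_i)].
Sum ≈ 6.6454.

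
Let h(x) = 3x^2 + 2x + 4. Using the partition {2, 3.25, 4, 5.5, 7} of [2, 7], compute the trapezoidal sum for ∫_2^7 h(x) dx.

404.5625

Subinterval widths: 1.25, 0.75, 1.5, 1.5.
h(2) = 20, h(3.25) = 42.1875, h(4) = 60, h(5.5) = 105.75, h(7) = 165.
On each subinterval the trapezoid contributes (Δx_i/2)·[h(x_{i-1}) + h(x_i)].
Sum = 404.5625.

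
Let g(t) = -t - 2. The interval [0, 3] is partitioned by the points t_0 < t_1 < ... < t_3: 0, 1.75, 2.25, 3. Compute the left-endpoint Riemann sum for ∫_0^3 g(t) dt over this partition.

Subinterval widths: 1.75, 0.5, 0.75.
Left endpoints: 0, 1.75, 2.25.
g(0) = -2, g(1.75) = -3.75, g(2.25) = -4.25.
Sum = Σ Δt_i · g(t_i).
Sum = -8.5625.

-8.5625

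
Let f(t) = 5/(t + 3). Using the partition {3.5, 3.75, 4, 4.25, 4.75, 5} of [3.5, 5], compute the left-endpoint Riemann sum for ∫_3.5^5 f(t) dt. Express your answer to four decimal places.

1.0622

Subinterval widths: 0.25, 0.25, 0.25, 0.5, 0.25.
Left endpoints: 3.5, 3.75, 4, 4.25, 4.75.
f(3.5) = 10/13, f(3.75) = 20/27, f(4) = 5/7, f(4.25) = 20/29, f(4.75) = 20/31.
Sum = Σ Δt_i · f(t_i).
Sum ≈ 1.0622.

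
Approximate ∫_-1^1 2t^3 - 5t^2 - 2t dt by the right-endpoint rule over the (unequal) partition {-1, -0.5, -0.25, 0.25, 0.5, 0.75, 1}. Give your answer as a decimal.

-3.21875

Subinterval widths: 0.5, 0.25, 0.5, 0.25, 0.25, 0.25.
Right endpoints: -0.5, -0.25, 0.25, 0.5, 0.75, 1.
f(-0.5) = -0.5, f(-0.25) = 0.15625, f(0.25) = -0.78125, f(0.5) = -2, f(0.75) = -3.46875, f(1) = -5.
Sum = Σ Δt_i · f(t_i).
Sum = -3.21875.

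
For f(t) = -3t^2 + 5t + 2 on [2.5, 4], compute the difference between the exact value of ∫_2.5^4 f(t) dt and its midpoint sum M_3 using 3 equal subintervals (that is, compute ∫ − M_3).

-0.09375

Exact integral: ∫_2.5^4 f(t) dt = -21.
M_3 = -20.90625.
Error = -21 − (-20.90625) = -0.09375.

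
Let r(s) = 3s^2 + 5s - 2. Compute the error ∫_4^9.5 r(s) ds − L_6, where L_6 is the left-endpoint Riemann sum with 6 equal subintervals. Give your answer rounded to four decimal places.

Exact integral: ∫_4^9.5 r(s) ds = 968.
L_6 ≈ 855.612847.
Error ≈ 968 − 855.612847 ≈ 112.3872.

112.3872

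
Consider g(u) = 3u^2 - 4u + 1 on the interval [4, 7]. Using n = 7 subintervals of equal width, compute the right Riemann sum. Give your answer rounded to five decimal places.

Δu = (7 − 4)/7 = 3/7.
Right endpoints: 31/7, 34/7, 37/7, 40/7, 43/7, 46/7, 7.
g(31/7) = 2064/49, g(34/7) = 2565/49, g(37/7) = 3120/49, g(40/7) = 3729/49, g(43/7) = 4392/49, g(46/7) = 5109/49, g(7) = 120.
Sum = Δu · [g(31/7) + g(34/7) + g(37/7) + ...].
Sum ≈ 234.91837.

234.91837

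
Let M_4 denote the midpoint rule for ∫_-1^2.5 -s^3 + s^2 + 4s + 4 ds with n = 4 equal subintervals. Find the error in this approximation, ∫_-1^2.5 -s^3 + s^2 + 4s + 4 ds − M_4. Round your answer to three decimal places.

-0.279

Exact integral: ∫_-1^2.5 f(s) ds ≈ 20.52604.
M_4 ≈ 20.80518.
Error ≈ 20.52604 − 20.80518 ≈ -0.279.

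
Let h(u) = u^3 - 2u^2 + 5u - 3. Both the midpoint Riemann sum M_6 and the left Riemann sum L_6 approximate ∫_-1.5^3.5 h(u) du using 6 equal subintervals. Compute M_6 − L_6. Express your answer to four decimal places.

M_6 ≈ 15.127315.
L_6 ≈ -5.358796.
M_6 − L_6 ≈ 20.4861.

20.4861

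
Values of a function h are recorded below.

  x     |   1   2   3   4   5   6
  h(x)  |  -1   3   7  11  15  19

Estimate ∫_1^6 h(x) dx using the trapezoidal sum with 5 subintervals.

Δx = 1.
T_5 = (1/2)·[(-1) + 2·3 + 2·7 + 2·11 + 2·15 + 19] = 45.

45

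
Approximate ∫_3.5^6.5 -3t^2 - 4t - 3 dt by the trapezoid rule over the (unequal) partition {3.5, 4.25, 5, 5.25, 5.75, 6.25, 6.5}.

Subinterval widths: 0.75, 0.75, 0.25, 0.5, 0.5, 0.25.
f(3.5) = -53.75, f(4.25) = -74.1875, f(5) = -98, f(5.25) = -106.6875, f(5.75) = -125.1875, f(6.25) = -145.1875, f(6.5) = -155.75.
On each subinterval the trapezoid contributes (Δt_i/2)·[f(t_{i-1}) + f(t_i)].
Sum = -301.3125.

-301.3125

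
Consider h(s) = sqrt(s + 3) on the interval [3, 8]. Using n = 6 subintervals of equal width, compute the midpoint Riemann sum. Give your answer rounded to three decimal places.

14.525

Δs = (8 − 3)/6 = 5/6.
Midpoints: 41/12, 4.25, 61/12, 71/12, 6.75, 91/12.
h(41/12) ≈ 2.533, h(4.25) ≈ 2.693, h(61/12) ≈ 2.843, h(71/12) ≈ 2.986, h(6.75) ≈ 3.122, h(91/12) ≈ 3.253.
Sum = Δs · [h(41/12) + h(4.25) + h(61/12) + ...].
Sum ≈ 14.525.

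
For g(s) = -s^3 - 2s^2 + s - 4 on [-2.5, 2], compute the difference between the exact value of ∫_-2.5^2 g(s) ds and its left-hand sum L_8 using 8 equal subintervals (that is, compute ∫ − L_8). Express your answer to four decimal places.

Exact integral: ∫_-2.5^2 g(s) ds = -29.109375.
L_8 ≈ -25.292725.
Error ≈ -29.109375 − (-25.292725) ≈ -3.8167.

-3.8167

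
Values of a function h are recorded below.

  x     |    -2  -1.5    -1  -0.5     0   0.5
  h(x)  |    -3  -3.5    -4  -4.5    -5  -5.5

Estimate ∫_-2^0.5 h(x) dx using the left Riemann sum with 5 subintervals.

Δx = 0.5.
Sum = 0.5·[(-3) + (-3.5) + (-4) + (-4.5) + (-5)] = -10.

-10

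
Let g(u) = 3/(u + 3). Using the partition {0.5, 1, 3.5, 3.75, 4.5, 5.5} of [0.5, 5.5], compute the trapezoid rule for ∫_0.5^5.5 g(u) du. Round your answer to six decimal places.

Subinterval widths: 0.5, 2.5, 0.25, 0.75, 1.
g(0.5) = 6/7, g(1) = 0.75, g(3.5) = 6/13, g(3.75) = 4/9, g(4.5) = 0.4, g(5.5) = 6/17.
On each subinterval the trapezoid contributes (Δu_i/2)·[g(u_{i-1}) + g(u_i)].
Sum ≈ 2.722594.

2.722594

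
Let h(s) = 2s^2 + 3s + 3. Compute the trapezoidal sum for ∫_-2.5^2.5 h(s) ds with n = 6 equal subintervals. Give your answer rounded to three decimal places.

Δs = (2.5 − (-2.5))/6 = 5/6.
h(-2.5) = 8, h(-5/3) = 32/9, h(-5/6) = 17/9, h(0) = 3, h(5/6) = 62/9, h(5/3) = 122/9, h(2.5) = 23.
T_6 = (Δs/2)·[h(s_0) + 2h(s_1) + ... + 2h(s_{5}) + h(s_6)].
Sum ≈ 36.991.

36.991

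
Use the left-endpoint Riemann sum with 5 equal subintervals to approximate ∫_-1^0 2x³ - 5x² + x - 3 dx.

-6.52

Δx = (0 − (-1))/5 = 0.2.
Left endpoints: -1, -0.8, -0.6, -0.4, -0.2.
f(-1) = -11, f(-0.8) = -8.024, f(-0.6) = -5.832, f(-0.4) = -4.328, f(-0.2) = -3.416.
Sum = Δx · [f(-1) + f(-0.8) + f(-0.6) + f(-0.4) + f(-0.2)].
Sum = -6.52.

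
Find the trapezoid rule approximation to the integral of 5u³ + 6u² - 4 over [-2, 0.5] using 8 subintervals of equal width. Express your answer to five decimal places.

-13.88550

Δu = (0.5 − (-2))/8 = 0.3125.
f(-2) = -20, f(-1.6875) = -44815/4096, f(-1.375) = -2895/512, f(-1.0625) = -13205/4096, f(-0.75) = -2.734375, f(-0.4375) = -13395/4096, f(-0.125) = -2005/512, f(0.1875) = -15385/4096, f(0.5) = -1.875.
T_8 = (Δu/2)·[f(u_0) + 2f(u_1) + ... + 2f(u_{7}) + f(u_8)].
Sum ≈ -13.88550.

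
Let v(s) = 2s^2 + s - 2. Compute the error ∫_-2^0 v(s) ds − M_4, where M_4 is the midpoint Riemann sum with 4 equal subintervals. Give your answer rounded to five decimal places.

0.08333

Exact integral: ∫_-2^0 v(s) ds ≈ -0.6666667.
M_4 = -0.75.
Error ≈ -0.6666667 − (-0.75) ≈ 0.08333.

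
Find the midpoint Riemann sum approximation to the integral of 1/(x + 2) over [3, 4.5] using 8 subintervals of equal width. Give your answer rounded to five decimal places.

Δx = (4.5 − 3)/8 = 0.1875.
Midpoints: 3.09375, 3.28125, 3.46875, 3.65625, 3.84375, 4.03125, 4.21875, 4.40625.
f(3.09375) = 32/163, f(3.28125) = 32/169, f(3.46875) = 32/175, f(3.65625) = 32/181, f(3.84375) = 32/187, f(4.03125) = 32/193, f(4.21875) = 32/199, f(4.40625) = 32/205.
Sum = Δx · [f(3.09375) + f(3.28125) + f(3.46875) + ...].
Sum ≈ 0.26234.

0.26234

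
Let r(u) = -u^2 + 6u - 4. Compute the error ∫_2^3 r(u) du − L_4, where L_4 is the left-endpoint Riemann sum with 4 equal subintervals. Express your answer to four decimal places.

Exact integral: ∫_2^3 r(u) du ≈ 4.666667.
L_4 = 4.53125.
Error ≈ 4.666667 − 4.53125 ≈ 0.1354.

0.1354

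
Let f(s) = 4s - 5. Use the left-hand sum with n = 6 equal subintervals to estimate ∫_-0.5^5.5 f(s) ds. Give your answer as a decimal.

18

Δs = (5.5 − (-0.5))/6 = 1.
Left endpoints: -0.5, 0.5, 1.5, 2.5, 3.5, 4.5.
f(-0.5) = -7, f(0.5) = -3, f(1.5) = 1, f(2.5) = 5, f(3.5) = 9, f(4.5) = 13.
Sum = Δs · [f(-0.5) + f(0.5) + f(1.5) + ...].
Sum = 18.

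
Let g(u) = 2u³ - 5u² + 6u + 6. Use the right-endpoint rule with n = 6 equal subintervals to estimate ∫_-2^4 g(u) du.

Δu = (4 − (-2))/6 = 1.
Right endpoints: -1, 0, 1, 2, 3, 4.
g(-1) = -7, g(0) = 6, g(1) = 9, g(2) = 14, g(3) = 33, g(4) = 78.
Sum = Δu · [g(-1) + g(0) + g(1) + ...].
Sum = 133.

133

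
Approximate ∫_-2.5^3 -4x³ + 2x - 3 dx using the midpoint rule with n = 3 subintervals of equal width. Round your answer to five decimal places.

Δx = (3 − (-2.5))/3 = 11/6.
Midpoints: -19/12, 0.25, 25/12.
f(-19/12) = 4195/432, f(0.25) = -2.5625, f(25/12) = -15121/432.
Sum = Δx · [f(-19/12) + f(0.25) + f(25/12)].
Sum ≈ -51.06597.

-51.06597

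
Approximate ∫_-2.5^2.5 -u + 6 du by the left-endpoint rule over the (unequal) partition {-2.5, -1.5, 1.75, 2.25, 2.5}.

Subinterval widths: 1, 3.25, 0.5, 0.25.
Left endpoints: -2.5, -1.5, 1.75, 2.25.
f(-2.5) = 8.5, f(-1.5) = 7.5, f(1.75) = 4.25, f(2.25) = 3.75.
Sum = Σ Δu_i · f(u_i).
Sum = 35.9375.

35.9375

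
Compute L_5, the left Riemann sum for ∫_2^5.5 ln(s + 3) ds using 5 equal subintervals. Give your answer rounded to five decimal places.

6.45429

Δs = (5.5 − 2)/5 = 0.7.
Left endpoints: 2, 2.7, 3.4, 4.1, 4.8.
f(2) ≈ 1.60944, f(2.7) ≈ 1.74047, f(3.4) ≈ 1.85630, f(4.1) ≈ 1.96009, f(4.8) ≈ 2.05412.
Sum = Δs · [f(2) + f(2.7) + f(3.4) + f(4.1) + f(4.8)].
Sum ≈ 6.45429.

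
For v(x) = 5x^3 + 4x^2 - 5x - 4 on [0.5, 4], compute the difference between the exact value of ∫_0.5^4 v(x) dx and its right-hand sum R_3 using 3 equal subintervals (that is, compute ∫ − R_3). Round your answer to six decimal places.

Exact integral: ∫_0.5^4 v(x) dx ≈ 351.71354167.
R_3 ≈ 594.53009259.
Error ≈ 351.71354167 − 594.53009259 ≈ -242.816551.

-242.816551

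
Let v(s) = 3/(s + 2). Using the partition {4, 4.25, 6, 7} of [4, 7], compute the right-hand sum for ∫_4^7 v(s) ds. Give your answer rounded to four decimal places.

1.1096

Subinterval widths: 0.25, 1.75, 1.
Right endpoints: 4.25, 6, 7.
v(4.25) = 0.48, v(6) = 0.375, v(7) = 1/3.
Sum = Σ Δs_i · v(s_i).
Sum ≈ 1.1096.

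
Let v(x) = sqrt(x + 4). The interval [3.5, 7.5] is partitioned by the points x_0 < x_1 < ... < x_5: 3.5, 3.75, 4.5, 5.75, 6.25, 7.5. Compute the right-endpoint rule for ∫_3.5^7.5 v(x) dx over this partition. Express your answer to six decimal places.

Subinterval widths: 0.25, 0.75, 1.25, 0.5, 1.25.
Right endpoints: 3.75, 4.5, 5.75, 6.25, 7.5.
v(3.75) ≈ 2.783882, v(4.5) ≈ 2.915476, v(5.75) ≈ 3.122499, v(6.25) ≈ 3.201562, v(7.5) ≈ 3.391165.
Sum = Σ Δx_i · v(x_i).
Sum ≈ 12.625439.

12.625439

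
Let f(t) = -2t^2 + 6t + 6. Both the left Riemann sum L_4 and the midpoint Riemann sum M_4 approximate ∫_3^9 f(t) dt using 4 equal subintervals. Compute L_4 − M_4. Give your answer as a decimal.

L_4 = -139.5.
M_4 = -213.75.
L_4 − M_4 = 74.25.

74.25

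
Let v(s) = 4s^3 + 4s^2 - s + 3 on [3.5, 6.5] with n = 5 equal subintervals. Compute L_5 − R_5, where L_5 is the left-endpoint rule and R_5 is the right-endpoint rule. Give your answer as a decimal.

-626.4

L_5 = 1636.32.
R_5 = 2262.72.
L_5 − R_5 = -626.4.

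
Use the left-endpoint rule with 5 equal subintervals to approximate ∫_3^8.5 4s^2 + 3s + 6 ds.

766.92

Δs = (8.5 − 3)/5 = 1.1.
Left endpoints: 3, 4.1, 5.2, 6.3, 7.4.
f(3) = 51, f(4.1) = 85.54, f(5.2) = 129.76, f(6.3) = 183.66, f(7.4) = 247.24.
Sum = Δs · [f(3) + f(4.1) + f(5.2) + f(6.3) + f(7.4)].
Sum = 766.92.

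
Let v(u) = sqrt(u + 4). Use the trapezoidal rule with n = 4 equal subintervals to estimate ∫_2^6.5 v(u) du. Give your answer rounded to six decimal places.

12.879386

Δu = (6.5 − 2)/4 = 1.125.
v(2) ≈ 2.449490, v(3.125) ≈ 2.669270, v(4.25) ≈ 2.872281, v(5.375) ≈ 3.061862, v(6.5) ≈ 3.240370.
T_4 = (Δu/2)·[v(u_0) + 2v(u_1) + 2v(u_2) + 2v(u_3) + v(u_4)].
Sum ≈ 12.879386.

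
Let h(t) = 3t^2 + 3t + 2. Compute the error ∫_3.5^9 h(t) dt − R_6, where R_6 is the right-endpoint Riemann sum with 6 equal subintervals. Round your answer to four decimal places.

-104.4045

Exact integral: ∫_3.5^9 h(t) dt = 800.25.
R_6 ≈ 904.654514.
Error ≈ 800.25 − 904.654514 ≈ -104.4045.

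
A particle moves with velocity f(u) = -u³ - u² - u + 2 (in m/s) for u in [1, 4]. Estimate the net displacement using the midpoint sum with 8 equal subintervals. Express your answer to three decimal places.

Δu = (4 − 1)/8 = 0.375.
Midpoints: 1.1875, 1.5625, 1.9375, 2.3125, 2.6875, 3.0625, 3.4375, 3.8125.
f(1.1875) = -9307/4096, f(1.5625) = -23833/4096, f(1.9375) = -44911/4096, f(2.3125) = -73837/4096, f(2.6875) = -111907/4096, f(3.0625) = -160417/4096, f(3.4375) = -220663/4096, f(3.8125) = -293941/4096.
Sum = Δu · [f(1.1875) + f(1.5625) + f(1.9375) + ...].
Sum ≈ -85.951.

-85.951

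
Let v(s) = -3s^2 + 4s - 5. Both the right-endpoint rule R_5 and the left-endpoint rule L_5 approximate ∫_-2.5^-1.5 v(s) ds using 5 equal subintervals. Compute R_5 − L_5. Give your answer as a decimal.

R_5 = -23.67.
L_5 = -26.87.
R_5 − L_5 = 3.2.

3.2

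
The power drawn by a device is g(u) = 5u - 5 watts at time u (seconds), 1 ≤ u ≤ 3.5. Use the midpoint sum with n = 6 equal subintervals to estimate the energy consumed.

15.625

Δu = (3.5 − 1)/6 = 5/12.
Midpoints: 29/24, 1.625, 49/24, 59/24, 2.875, 79/24.
g(29/24) = 25/24, g(1.625) = 3.125, g(49/24) = 125/24, g(59/24) = 175/24, g(2.875) = 9.375, g(79/24) = 275/24.
Sum = Δu · [g(29/24) + g(1.625) + g(49/24) + ...].
Sum = 15.625.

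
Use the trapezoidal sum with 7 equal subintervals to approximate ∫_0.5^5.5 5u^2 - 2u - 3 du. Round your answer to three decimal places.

234.209

Δu = (5.5 − 0.5)/7 = 5/7.
f(0.5) = -2.75, f(17/14) = 381/196, f(27/14) = 2301/196, f(37/14) = 5221/196, f(47/14) = 9141/196, f(57/14) = 14061/196, f(67/14) = 19981/196, f(5.5) = 137.25.
T_7 = (Δu/2)·[f(u_0) + 2f(u_1) + ... + 2f(u_{6}) + f(u_7)].
Sum ≈ 234.209.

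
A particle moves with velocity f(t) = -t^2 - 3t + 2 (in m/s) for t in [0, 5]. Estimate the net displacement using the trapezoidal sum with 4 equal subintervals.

-70.46875

Δt = (5 − 0)/4 = 1.25.
f(0) = 2, f(1.25) = -3.3125, f(2.5) = -11.75, f(3.75) = -23.3125, f(5) = -38.
T_4 = (Δt/2)·[f(t_0) + 2f(t_1) + 2f(t_2) + 2f(t_3) + f(t_4)].
Sum = -70.46875.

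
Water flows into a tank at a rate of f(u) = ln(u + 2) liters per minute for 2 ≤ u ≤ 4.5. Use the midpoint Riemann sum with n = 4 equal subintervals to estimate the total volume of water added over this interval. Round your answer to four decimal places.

Δu = (4.5 − 2)/4 = 0.625.
Midpoints: 2.3125, 2.9375, 3.5625, 4.1875.
f(2.3125) ≈ 1.4615, f(2.9375) ≈ 1.5969, f(3.5625) ≈ 1.7160, f(4.1875) ≈ 1.8225.
Sum = Δu · [f(2.3125) + f(2.9375) + f(3.5625) + f(4.1875)].
Sum ≈ 4.1231.

4.1231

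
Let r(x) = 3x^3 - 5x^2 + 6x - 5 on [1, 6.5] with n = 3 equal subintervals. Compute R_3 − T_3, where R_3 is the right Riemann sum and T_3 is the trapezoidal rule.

R_3 ≈ 1660.49074.
T_3 ≈ 1066.83449.
R_3 − T_3 = 593.65625.

593.65625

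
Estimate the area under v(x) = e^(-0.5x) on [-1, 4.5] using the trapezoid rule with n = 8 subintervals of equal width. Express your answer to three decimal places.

Δx = (4.5 − (-1))/8 = 0.6875.
v(-1) ≈ 1.649, v(-0.3125) ≈ 1.169, v(0.375) ≈ 0.829, v(1.0625) ≈ 0.588, v(1.75) ≈ 0.417, v(2.4375) ≈ 0.296, v(3.125) ≈ 0.210, v(3.8125) ≈ 0.149, v(4.5) ≈ 0.105.
T_8 = (Δx/2)·[v(x_0) + 2v(x_1) + ... + 2v(x_{7}) + v(x_8)].
Sum ≈ 3.117.

3.117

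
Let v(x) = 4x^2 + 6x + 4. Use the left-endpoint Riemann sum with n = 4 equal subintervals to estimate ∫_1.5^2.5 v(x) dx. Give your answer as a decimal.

29.625

Δx = (2.5 − 1.5)/4 = 0.25.
Left endpoints: 1.5, 1.75, 2, 2.25.
v(1.5) = 22, v(1.75) = 26.75, v(2) = 32, v(2.25) = 37.75.
Sum = Δx · [v(1.5) + v(1.75) + v(2) + v(2.25)].
Sum = 29.625.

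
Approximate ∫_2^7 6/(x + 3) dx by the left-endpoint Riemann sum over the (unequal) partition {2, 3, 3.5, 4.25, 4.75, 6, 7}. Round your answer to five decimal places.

Subinterval widths: 1, 0.5, 0.75, 0.5, 1.25, 1.
Left endpoints: 2, 3, 3.5, 4.25, 4.75, 6.
f(2) = 1.2, f(3) = 1, f(3.5) = 12/13, f(4.25) = 24/29, f(4.75) = 24/31, f(6) = 2/3.
Sum = Σ Δx_i · f(x_i).
Sum ≈ 4.44051.

4.44051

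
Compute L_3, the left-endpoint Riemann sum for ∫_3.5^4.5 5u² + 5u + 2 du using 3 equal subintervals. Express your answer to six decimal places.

Δu = (4.5 − 3.5)/3 = 1/3.
Left endpoints: 3.5, 23/6, 25/6.
f(3.5) = 80.75, f(23/6) = 3407/36, f(25/6) = 3947/36.
Sum = Δu · [f(3.5) + f(23/6) + f(25/6)].
Sum ≈ 95.009259.

95.009259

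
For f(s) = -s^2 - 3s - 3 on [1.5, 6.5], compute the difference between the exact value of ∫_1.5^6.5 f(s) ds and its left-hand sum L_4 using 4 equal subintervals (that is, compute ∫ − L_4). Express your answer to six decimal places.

-33.072917

Exact integral: ∫_1.5^6.5 f(s) ds ≈ -165.41666667.
L_4 = -132.34375.
Error ≈ -165.41666667 − (-132.34375) ≈ -33.072917.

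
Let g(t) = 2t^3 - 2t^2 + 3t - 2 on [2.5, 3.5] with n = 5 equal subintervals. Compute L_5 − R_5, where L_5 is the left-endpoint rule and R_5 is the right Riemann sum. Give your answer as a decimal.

L_5 = 39.89.
R_5 = 48.99.
L_5 − R_5 = -9.1.

-9.1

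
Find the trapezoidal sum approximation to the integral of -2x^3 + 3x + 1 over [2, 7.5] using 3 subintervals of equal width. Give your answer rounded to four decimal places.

Δx = (7.5 − 2)/3 = 11/6.
f(2) = -9, f(23/6) = -10817/108, f(17/3) = -9340/27, f(7.5) = -820.25.
T_3 = (Δx/2)·[f(x_0) + 2f(x_1) + 2f(x_2) + f(x_3)].
Sum ≈ -1577.9653.

-1577.9653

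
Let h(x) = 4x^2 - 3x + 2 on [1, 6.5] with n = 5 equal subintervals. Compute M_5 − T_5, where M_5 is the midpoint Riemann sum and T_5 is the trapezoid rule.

M_5 = 311.74.
T_5 = 318.395.
M_5 − T_5 = -6.655.

-6.655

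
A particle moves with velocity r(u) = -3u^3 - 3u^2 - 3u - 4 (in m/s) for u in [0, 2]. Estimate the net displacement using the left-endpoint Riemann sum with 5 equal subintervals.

-26.24

Δu = (2 − 0)/5 = 0.4.
Left endpoints: 0, 0.4, 0.8, 1.2, 1.6.
r(0) = -4, r(0.4) = -5.872, r(0.8) = -9.856, r(1.2) = -17.104, r(1.6) = -28.768.
Sum = Δu · [r(0) + r(0.4) + r(0.8) + r(1.2) + r(1.6)].
Sum = -26.24.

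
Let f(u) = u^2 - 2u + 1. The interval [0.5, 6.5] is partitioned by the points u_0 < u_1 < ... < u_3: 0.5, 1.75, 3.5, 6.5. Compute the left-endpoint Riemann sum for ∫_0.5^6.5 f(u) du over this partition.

20.046875

Subinterval widths: 1.25, 1.75, 3.
Left endpoints: 0.5, 1.75, 3.5.
f(0.5) = 0.25, f(1.75) = 0.5625, f(3.5) = 6.25.
Sum = Σ Δu_i · f(u_i).
Sum = 20.046875.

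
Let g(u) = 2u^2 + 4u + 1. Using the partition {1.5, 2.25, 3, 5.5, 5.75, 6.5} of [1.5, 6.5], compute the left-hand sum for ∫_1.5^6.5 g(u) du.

Subinterval widths: 0.75, 0.75, 2.5, 0.25, 0.75.
Left endpoints: 1.5, 2.25, 3, 5.5, 5.75.
g(1.5) = 11.5, g(2.25) = 20.125, g(3) = 31, g(5.5) = 83.5, g(5.75) = 90.125.
Sum = Σ Δu_i · g(u_i).
Sum = 189.6875.

189.6875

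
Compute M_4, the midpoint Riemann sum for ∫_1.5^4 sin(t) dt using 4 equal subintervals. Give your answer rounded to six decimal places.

0.736307

Δt = (4 − 1.5)/4 = 0.625.
Midpoints: 1.8125, 2.4375, 3.0625, 3.6875.
f(1.8125) ≈ 0.970932, f(2.4375) ≈ 0.647343, f(3.0625) ≈ 0.079010, f(3.6875) ≈ -0.519194.
Sum = Δt · [f(1.8125) + f(2.4375) + f(3.0625) + f(3.6875)].
Sum ≈ 0.736307.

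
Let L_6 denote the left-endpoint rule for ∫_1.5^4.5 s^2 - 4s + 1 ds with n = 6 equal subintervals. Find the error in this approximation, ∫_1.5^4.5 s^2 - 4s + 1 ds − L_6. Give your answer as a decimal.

1.375

Exact integral: ∫_1.5^4.5 f(s) ds = -3.75.
L_6 = -5.125.
Error = -3.75 − (-5.125) = 1.375.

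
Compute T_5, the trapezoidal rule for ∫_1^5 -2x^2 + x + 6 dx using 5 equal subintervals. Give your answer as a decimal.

-47.52

Δx = (5 − 1)/5 = 0.8.
f(1) = 5, f(1.8) = 1.32, f(2.6) = -4.92, f(3.4) = -13.72, f(4.2) = -25.08, f(5) = -39.
T_5 = (Δx/2)·[f(x_0) + 2f(x_1) + ... + 2f(x_{4}) + f(x_5)].
Sum = -47.52.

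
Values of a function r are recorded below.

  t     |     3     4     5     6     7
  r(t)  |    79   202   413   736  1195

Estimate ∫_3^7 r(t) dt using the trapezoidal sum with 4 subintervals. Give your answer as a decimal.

1988

Δt = 1.
T_4 = (1/2)·[79 + 2·202 + 2·413 + 2·736 + 1195] = 1988.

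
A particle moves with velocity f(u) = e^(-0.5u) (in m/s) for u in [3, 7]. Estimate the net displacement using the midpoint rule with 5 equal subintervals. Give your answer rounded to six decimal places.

0.383305

Δu = (7 − 3)/5 = 0.8.
Midpoints: 3.4, 4.2, 5, 5.8, 6.6.
f(3.4) ≈ 0.182684, f(4.2) ≈ 0.122456, f(5) ≈ 0.082085, f(5.8) ≈ 0.055023, f(6.6) ≈ 0.036883.
Sum = Δu · [f(3.4) + f(4.2) + f(5) + f(5.8) + f(6.6)].
Sum ≈ 0.383305.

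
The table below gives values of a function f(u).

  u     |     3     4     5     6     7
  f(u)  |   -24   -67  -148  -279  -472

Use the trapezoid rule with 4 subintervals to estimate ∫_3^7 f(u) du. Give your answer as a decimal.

-742

Δu = 1.
T_4 = (1/2)·[(-24) + 2·(-67) + 2·(-148) + 2·(-279) + (-472)] = -742.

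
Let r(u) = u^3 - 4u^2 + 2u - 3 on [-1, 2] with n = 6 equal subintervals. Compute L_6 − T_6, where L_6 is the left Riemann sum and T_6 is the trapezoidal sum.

L_6 = -15.3125.
T_6 = -14.5625.
L_6 − T_6 = -0.75.

-0.75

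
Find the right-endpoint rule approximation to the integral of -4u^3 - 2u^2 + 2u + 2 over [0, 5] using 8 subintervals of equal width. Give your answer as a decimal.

Δu = (5 − 0)/8 = 0.625.
Right endpoints: 0.625, 1.25, 1.875, 2.5, 3.125, 3.75, 4.375, 5.
f(0.625) = 1.4921875, f(1.25) = -6.4375, f(1.875) = -27.6484375, f(2.5) = -68, f(3.125) = -133.3515625, f(3.75) = -229.5625, f(4.375) = -362.4921875, f(5) = -538.
Sum = Δu · [f(0.625) + f(1.25) + f(1.875) + ...].
Sum = -852.5.

-852.5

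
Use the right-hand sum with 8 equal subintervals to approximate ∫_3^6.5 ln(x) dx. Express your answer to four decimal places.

Δx = (6.5 − 3)/8 = 0.4375.
Right endpoints: 3.4375, 3.875, 4.3125, 4.75, 5.1875, 5.625, 6.0625, 6.5.
f(3.4375) ≈ 1.2347, f(3.875) ≈ 1.3545, f(4.3125) ≈ 1.4615, f(4.75) ≈ 1.5581, f(5.1875) ≈ 1.6463, f(5.625) ≈ 1.7272, f(6.0625) ≈ 1.8021, f(6.5) ≈ 1.8718.
Sum = Δx · [f(3.4375) + f(3.875) + f(4.3125) + ...].
Sum ≈ 5.5372.

5.5372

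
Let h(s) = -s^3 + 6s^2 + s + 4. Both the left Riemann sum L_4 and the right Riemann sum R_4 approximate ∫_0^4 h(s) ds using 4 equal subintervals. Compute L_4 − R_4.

L_4 = 70.
R_4 = 106.
L_4 − R_4 = -36.

-36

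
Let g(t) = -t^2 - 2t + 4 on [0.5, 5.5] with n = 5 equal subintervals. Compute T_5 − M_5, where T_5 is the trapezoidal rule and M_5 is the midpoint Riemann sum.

T_5 = -66.25.
M_5 = -65.
T_5 − M_5 = -1.25.

-1.25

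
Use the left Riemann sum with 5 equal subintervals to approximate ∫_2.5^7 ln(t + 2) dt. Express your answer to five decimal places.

8.18727

Δt = (7 − 2.5)/5 = 0.9.
Left endpoints: 2.5, 3.4, 4.3, 5.2, 6.1.
f(2.5) ≈ 1.50408, f(3.4) ≈ 1.68640, f(4.3) ≈ 1.84055, f(5.2) ≈ 1.97408, f(6.1) ≈ 2.09186.
Sum = Δt · [f(2.5) + f(3.4) + f(4.3) + f(5.2) + f(6.1)].
Sum ≈ 8.18727.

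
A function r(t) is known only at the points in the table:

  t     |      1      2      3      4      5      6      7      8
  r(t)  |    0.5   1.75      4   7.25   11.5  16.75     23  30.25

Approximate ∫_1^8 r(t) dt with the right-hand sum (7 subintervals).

94.5

Δt = 1.
Sum = 1·[1.75 + 4 + 7.25 + 11.5 + 16.75 + 23 + 30.25] = 94.5.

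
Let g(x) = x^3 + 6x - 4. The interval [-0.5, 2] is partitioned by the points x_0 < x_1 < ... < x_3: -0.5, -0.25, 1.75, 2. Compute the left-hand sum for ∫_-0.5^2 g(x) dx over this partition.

Subinterval widths: 0.25, 2, 0.25.
Left endpoints: -0.5, -0.25, 1.75.
g(-0.5) = -7.125, g(-0.25) = -5.515625, g(1.75) = 11.859375.
Sum = Σ Δx_i · g(x_i).
Sum = -9.84765625.

-9.84765625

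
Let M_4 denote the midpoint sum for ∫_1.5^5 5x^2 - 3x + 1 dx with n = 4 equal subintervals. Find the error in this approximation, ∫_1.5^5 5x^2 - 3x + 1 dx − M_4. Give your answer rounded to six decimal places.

1.116536

Exact integral: ∫_1.5^5 f(x) dx ≈ 172.08333333.
M_4 ≈ 170.96679688.
Error ≈ 172.08333333 − 170.96679688 ≈ 1.116536.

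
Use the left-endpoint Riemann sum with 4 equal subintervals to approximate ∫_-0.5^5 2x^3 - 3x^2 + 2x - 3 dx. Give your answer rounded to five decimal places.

Δx = (5 − (-0.5))/4 = 1.375.
Left endpoints: -0.5, 0.875, 2.25, 3.625.
f(-0.5) = -5, f(0.875) = -2.20703125, f(2.25) = 9.09375, f(3.625) = 60.09765625.
Sum = Δx · [f(-0.5) + f(0.875) + f(2.25) + f(3.625)].
Sum ≈ 85.22852.

85.22852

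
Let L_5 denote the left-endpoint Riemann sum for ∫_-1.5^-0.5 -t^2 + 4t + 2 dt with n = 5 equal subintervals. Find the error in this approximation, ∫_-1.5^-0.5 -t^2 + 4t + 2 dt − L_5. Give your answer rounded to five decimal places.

0.60667

Exact integral: ∫_-1.5^-0.5 f(t) dt ≈ -3.0833333.
L_5 = -3.69.
Error ≈ -3.0833333 − (-3.69) ≈ 0.60667.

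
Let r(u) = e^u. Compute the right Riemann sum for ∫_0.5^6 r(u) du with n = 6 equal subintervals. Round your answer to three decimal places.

613.677

Δu = (6 − 0.5)/6 = 11/12.
Right endpoints: 17/12, 7/3, 3.25, 25/6, 61/12, 6.
r(17/12) ≈ 4.123, r(7/3) ≈ 10.312, r(3.25) ≈ 25.790, r(25/6) ≈ 64.500, r(61/12) ≈ 161.311, r(6) ≈ 403.429.
Sum = Δu · [r(17/12) + r(7/3) + r(3.25) + ...].
Sum ≈ 613.677.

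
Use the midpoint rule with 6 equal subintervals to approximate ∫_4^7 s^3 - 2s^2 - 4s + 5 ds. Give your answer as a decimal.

Δs = (7 − 4)/6 = 0.5.
Midpoints: 4.25, 4.75, 5.25, 5.75, 6.25, 6.75.
f(4.25) = 28.640625, f(4.75) = 48.046875, f(5.25) = 73.578125, f(5.75) = 105.984375, f(6.25) = 146.015625, f(6.75) = 194.421875.
Sum = Δs · [f(4.25) + f(4.75) + f(5.25) + ...].
Sum = 298.34375.

298.34375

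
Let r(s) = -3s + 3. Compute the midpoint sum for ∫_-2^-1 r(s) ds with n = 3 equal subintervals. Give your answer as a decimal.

7.5

Δs = (-1 − (-2))/3 = 1/3.
Midpoints: -11/6, -1.5, -7/6.
r(-11/6) = 8.5, r(-1.5) = 7.5, r(-7/6) = 6.5.
Sum = Δs · [r(-11/6) + r(-1.5) + r(-7/6)].
Sum = 7.5.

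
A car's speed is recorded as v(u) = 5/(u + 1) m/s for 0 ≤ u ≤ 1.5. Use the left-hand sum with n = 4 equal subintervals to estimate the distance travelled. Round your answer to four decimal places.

Δu = (1.5 − 0)/4 = 0.375.
Left endpoints: 0, 0.375, 0.75, 1.125.
v(0) = 5, v(0.375) = 40/11, v(0.75) = 20/7, v(1.125) = 40/17.
Sum = Δu · [v(0) + v(0.375) + v(0.75) + v(1.125)].
Sum ≈ 5.1924.

5.1924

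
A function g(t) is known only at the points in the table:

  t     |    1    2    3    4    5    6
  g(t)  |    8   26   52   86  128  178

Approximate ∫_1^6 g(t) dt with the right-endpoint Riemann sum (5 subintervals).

470

Δt = 1.
Sum = 1·[26 + 52 + 86 + 128 + 178] = 470.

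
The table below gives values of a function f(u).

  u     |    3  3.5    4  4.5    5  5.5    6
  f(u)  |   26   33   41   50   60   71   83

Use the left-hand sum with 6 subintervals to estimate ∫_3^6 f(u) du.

Δu = 0.5.
Sum = 0.5·[26 + 33 + 41 + 50 + 60 + 71] = 140.5.

140.5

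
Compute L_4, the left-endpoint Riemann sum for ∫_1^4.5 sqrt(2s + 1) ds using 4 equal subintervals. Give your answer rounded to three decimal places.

Δs = (4.5 − 1)/4 = 0.875.
Left endpoints: 1, 1.875, 2.75, 3.625.
f(1) ≈ 1.732, f(1.875) ≈ 2.179, f(2.75) ≈ 2.550, f(3.625) ≈ 2.872.
Sum = Δs · [f(1) + f(1.875) + f(2.75) + f(3.625)].
Sum ≈ 8.167.

8.167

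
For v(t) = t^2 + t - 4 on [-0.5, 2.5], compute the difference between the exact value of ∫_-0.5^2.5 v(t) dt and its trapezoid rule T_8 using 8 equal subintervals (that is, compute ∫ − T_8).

Exact integral: ∫_-0.5^2.5 v(t) dt = -3.75.
T_8 = -3.6796875.
Error = -3.75 − (-3.6796875) = -0.0703125.

-0.0703125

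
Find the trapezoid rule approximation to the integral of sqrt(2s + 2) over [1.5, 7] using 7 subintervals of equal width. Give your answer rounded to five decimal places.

Δs = (7 − 1.5)/7 = 11/14.
f(1.5) ≈ 2.23607, f(16/7) ≈ 2.56348, f(43/14) ≈ 2.85357, f(27/7) ≈ 3.11677, f(65/14) ≈ 3.35942, f(38/7) ≈ 3.58569, f(87/14) ≈ 3.79850, f(7) ≈ 4.00000.
T_7 = (Δs/2)·[f(s_0) + 2f(s_1) + ... + 2f(s_{6}) + f(s_7)].
Sum ≈ 17.59643.

17.59643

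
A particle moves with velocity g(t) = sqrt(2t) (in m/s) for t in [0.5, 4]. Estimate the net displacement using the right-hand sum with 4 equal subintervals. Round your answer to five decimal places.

Δt = (4 − 0.5)/4 = 0.875.
Right endpoints: 1.375, 2.25, 3.125, 4.
g(1.375) ≈ 1.65831, g(2.25) ≈ 2.12132, g(3.125) ≈ 2.50000, g(4) ≈ 2.82843.
Sum = Δt · [g(1.375) + g(2.25) + g(3.125) + g(4)].
Sum ≈ 7.96955.

7.96955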